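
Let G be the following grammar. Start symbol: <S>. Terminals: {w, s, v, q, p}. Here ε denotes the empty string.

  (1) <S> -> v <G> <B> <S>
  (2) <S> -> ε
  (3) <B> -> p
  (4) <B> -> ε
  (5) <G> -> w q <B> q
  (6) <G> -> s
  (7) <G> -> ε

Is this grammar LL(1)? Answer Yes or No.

Yes

FIRST(<S>) = {ε, v}
FIRST(<B>) = {ε, p}
FIRST(<G>) = {ε, s, w}
FOLLOW(<S>) = {$}
FOLLOW(<B>) = {$, q, v}
FOLLOW(<G>) = {$, p, v}
Each cell of M receives at most one production.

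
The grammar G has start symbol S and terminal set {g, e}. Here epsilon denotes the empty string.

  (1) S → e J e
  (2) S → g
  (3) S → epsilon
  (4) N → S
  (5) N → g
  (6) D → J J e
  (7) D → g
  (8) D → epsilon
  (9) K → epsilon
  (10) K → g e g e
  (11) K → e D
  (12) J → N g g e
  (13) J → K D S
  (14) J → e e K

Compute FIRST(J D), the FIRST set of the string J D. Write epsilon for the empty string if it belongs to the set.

{epsilon, e, g}

FIRST(S) = {epsilon, e, g}
FIRST(K) = {epsilon, e, g}
FIRST(N) = {epsilon, e, g}  (via S)
FIRST(D) = {epsilon, e, g}  (via J J e)
FIRST(J) = {epsilon, e, g}  (via N g g e, K D S)
FIRST(J D): take FIRST of each symbol in turn, carrying on past any symbol whose FIRST contains epsilon; result {epsilon, e, g}.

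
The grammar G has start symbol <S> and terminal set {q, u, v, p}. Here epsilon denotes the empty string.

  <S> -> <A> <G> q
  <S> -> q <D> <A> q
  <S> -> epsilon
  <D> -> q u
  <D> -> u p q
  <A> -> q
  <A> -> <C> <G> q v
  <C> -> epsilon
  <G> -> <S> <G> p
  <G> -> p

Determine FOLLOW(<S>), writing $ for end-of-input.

{$, p, q}

FIRST(<D>) = {q, u}
FIRST(<C>) = {epsilon}
FIRST(<S>) = {epsilon, p, q}  (via <A> <G> q)
FIRST(<G>) = {p, q}  (via <S> <G> p)
FIRST(<A>) = {p, q}  (via <C> <G> q v)
FOLLOW(<S>) includes $ since <S> is the start symbol.
FOLLOW(<S>): in <G>-><S> <G> p, <S> is followed by <G> p with FIRST {p, q}. Thus FOLLOW(<S>) = {$, p, q}.
FOLLOW(<D>): in <S>->q <D> <A> q, <D> is followed by <A> q with FIRST {p, q}. Thus FOLLOW(<D>) = {p, q}.
FOLLOW(<A>): in <S>-><A> <G> q, <A> is followed by <G> q with FIRST {p, q}; in <S>->q <D> <A> q, <A> is followed by q with FIRST {q}. Thus FOLLOW(<A>) = {p, q}.
FOLLOW(<C>): in <A>-><C> <G> q v, <C> is followed by <G> q v with FIRST {p, q}. Thus FOLLOW(<C>) = {p, q}.
FOLLOW(<G>): in <S>-><A> <G> q, <G> is followed by q with FIRST {q}; in <A>-><C> <G> q v, <G> is followed by q v with FIRST {q}; in <G>-><S> <G> p, <G> is followed by p with FIRST {p}. Thus FOLLOW(<G>) = {p, q}.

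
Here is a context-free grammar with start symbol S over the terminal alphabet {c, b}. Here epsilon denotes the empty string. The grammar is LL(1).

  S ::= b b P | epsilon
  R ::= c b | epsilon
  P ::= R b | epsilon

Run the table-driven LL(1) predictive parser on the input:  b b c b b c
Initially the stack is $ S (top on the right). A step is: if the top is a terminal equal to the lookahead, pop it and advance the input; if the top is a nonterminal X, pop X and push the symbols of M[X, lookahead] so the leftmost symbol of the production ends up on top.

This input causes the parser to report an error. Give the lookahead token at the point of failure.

c

     Stack    Input          Action
  1  $ S      b b c b b c $  expand S ::= b b P
  2  $ P b b  b b c b b c $  match b
  3  $ P b    b c b b c $    match b
  4  $ P      c b b c $      expand P ::= R b
  5  $ b R    c b b c $      expand R ::= c b
  6  $ b b c  c b b c $      match c
  7  $ b b    b b c $        match b
  8  $ b      b c $          match b
  9  $        c $            error: stack empty but input remains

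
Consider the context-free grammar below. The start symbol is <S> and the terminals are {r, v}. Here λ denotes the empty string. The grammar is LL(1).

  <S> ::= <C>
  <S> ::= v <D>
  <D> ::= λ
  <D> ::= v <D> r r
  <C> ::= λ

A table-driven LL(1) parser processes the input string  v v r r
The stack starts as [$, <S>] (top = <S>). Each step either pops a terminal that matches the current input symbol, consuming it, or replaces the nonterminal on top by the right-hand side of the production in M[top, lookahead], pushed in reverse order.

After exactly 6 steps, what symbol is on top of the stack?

r

     Stack        Input      Action
  1  $ <S>        v v r r $  expand <S> ::= v <D>
  2  $ <D> v      v v r r $  match v
  3  $ <D>        v r r $    expand <D> ::= v <D> r r
  4  $ r r <D> v  v r r $    match v
  5  $ r r <D>    r r $      expand <D> ::= λ
  6  $ r r        r r $      match r
Stack after step 6: $ r (top = r).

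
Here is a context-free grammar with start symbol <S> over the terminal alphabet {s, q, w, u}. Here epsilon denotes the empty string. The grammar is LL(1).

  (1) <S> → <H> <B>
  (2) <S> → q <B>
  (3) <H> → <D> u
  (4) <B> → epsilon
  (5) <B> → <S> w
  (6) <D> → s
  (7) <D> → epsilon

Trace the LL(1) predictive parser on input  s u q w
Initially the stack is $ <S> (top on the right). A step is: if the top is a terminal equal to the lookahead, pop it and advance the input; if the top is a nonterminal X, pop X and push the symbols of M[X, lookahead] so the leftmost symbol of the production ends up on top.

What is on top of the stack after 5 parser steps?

<B>

     Stack        Input      Action
  1  $ <S>        s u q w $  expand <S> → <H> <B>
  2  $ <B> <H>    s u q w $  expand <H> → <D> u
  3  $ <B> u <D>  s u q w $  expand <D> → s
  4  $ <B> u s    s u q w $  match s
  5  $ <B> u      u q w $    match u
Stack after step 5: $ <B> (top = <B>).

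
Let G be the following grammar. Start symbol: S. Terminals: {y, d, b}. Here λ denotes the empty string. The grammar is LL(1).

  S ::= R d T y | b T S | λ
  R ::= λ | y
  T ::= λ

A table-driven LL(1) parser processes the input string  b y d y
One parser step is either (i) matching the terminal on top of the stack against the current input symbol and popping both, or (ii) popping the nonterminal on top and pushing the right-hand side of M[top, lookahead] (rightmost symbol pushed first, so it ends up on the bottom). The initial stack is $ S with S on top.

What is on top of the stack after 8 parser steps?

y

     Stack      Input      Action
  1  $ S        b y d y $  expand S ::= b T S
  2  $ S T b    b y d y $  match b
  3  $ S T      y d y $    expand T ::= λ
  4  $ S        y d y $    expand S ::= R d T y
  5  $ y T d R  y d y $    expand R ::= y
  6  $ y T d y  y d y $    match y
  7  $ y T d    d y $      match d
  8  $ y T      y $        expand T ::= λ
Stack after step 8: $ y (top = y).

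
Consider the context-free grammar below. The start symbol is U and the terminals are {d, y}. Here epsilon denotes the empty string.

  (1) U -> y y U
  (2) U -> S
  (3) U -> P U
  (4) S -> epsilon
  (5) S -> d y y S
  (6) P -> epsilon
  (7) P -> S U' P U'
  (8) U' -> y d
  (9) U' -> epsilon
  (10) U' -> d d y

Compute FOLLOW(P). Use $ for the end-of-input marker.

{$, d, y}

FIRST(S): from S->epsilon we get {epsilon}; from S->d y y S we get {d}. So FIRST(S) = {epsilon, d}.
FIRST(U'): from U'->y d we get {y}; from U'->epsilon we get {epsilon}; from U'->d d y we get {d}. So FIRST(U') = {epsilon, d, y}.
FIRST(P): from P->epsilon we get {epsilon}; from P->S U' P U' we get {epsilon, d, y}. So FIRST(P) = {epsilon, d, y}.
FIRST(U): from U->y y U we get {y}; from U->S we get {epsilon, d}; from U->P U we get {epsilon, d, y}. So FIRST(U) = {epsilon, d, y}.
FOLLOW(U) includes $ since U is the start symbol.
FOLLOW(U): in U->y y U, the suffix after U is empty (adds nothing new); in U->P U, the suffix after U is empty (adds nothing new). Thus FOLLOW(U) = {$}.
FOLLOW(P): in U->P U, P is followed by U with FIRST {epsilon, d, y}; in U->P U, the suffix after P is nullable, so FOLLOW(P) ⊇ FOLLOW(U) = {$}; in P->S U' P U', P is followed by U' with FIRST {epsilon, d, y}; in P->S U' P U', the suffix after P is nullable (adds nothing new). Thus FOLLOW(P) = {$, d, y}.
FOLLOW(S): in U->S, the suffix after S is empty, so FOLLOW(S) ⊇ FOLLOW(U) = {$}; in S->d y y S, the suffix after S is empty (adds nothing new); in P->S U' P U', S is followed by U' P U' with FIRST {epsilon, d, y}; in P->S U' P U', the suffix after S is nullable, so FOLLOW(S) ⊇ FOLLOW(P) = {$, d, y}. Thus FOLLOW(S) = {$, d, y}.
FOLLOW(U'): in P->S U' P U' (occurrence 1), U' is followed by P U' with FIRST {epsilon, d, y}; in P->S U' P U' (occurrence 1), the suffix after U' is nullable, so FOLLOW(U') ⊇ FOLLOW(P) = {$, d, y}; in P->S U' P U' (occurrence 2), the suffix after U' is empty, so FOLLOW(U') ⊇ FOLLOW(P) = {$, d, y}. Thus FOLLOW(U') = {$, d, y}.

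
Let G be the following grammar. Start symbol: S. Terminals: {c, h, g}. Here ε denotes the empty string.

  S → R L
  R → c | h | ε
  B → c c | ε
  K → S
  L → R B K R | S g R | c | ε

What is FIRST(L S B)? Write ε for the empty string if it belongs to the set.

{ε, c, g, h}

FIRST(R): from R→c we get {c}; from R→h we get {h}; from R→ε we get {ε}. So FIRST(R) = {ε, c, h}.
FIRST(B): from B→c c we get {c}; from B→ε we get {ε}. So FIRST(B) = {ε, c}.
FIRST(S): from S→R L we get {ε, c, g, h}. So FIRST(S) = {ε, c, g, h}.
FIRST(K): from K→S we get {ε, c, g, h}. So FIRST(K) = {ε, c, g, h}.
FIRST(L): from L→R B K R we get {ε, c, g, h}; from L→S g R we get {c, g, h}; from L→c we get {c}; from L→ε we get {ε}. So FIRST(L) = {ε, c, g, h}.
FIRST(L S B): take FIRST of each symbol in turn, carrying on past any symbol whose FIRST contains ε; result {ε, c, g, h}.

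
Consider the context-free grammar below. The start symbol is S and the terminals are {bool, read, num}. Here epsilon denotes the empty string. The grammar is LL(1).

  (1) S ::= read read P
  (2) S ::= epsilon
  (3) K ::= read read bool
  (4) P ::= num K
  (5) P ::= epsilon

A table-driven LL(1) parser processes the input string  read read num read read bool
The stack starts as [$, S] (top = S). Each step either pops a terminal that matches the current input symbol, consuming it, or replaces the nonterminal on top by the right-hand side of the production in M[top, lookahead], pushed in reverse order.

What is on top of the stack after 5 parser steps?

K

step 1: stack=$ S  input=read read num read read bool $  — expand S ::= read read P
step 2: stack=$ P read read  input=read read num read read bool $  — match read
step 3: stack=$ P read  input=read num read read bool $  — match read
step 4: stack=$ P  input=num read read bool $  — expand P ::= num K
step 5: stack=$ K num  input=num read read bool $  — match num
Stack after step 5: $ K (top = K).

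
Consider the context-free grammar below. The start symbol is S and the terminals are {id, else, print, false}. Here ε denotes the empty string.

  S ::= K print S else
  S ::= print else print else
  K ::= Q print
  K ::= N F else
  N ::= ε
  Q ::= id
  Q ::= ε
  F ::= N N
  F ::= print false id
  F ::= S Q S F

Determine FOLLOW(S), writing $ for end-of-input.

{$, else, id, print}

FIRST(N) = {ε}
FIRST(Q) = {ε, id}
FIRST(S) = {else, id, print}  (via K print S else)
FIRST(F) = {ε, else, id, print}  (via N N, S Q S F)
FIRST(K) = {else, id, print}  (via Q print, N F else)
FOLLOW(S) includes $ since S is the start symbol.
FOLLOW(K): in S::=K print S else, K is followed by print S else with FIRST {print}. Thus FOLLOW(K) = {print}.
FOLLOW(Q): in K::=Q print, Q is followed by print with FIRST {print}; in F::=S Q S F, Q is followed by S F with FIRST {else, id, print}. Thus FOLLOW(Q) = {else, id, print}.
FOLLOW(F): in K::=N F else, F is followed by else with FIRST {else}; in F::=S Q S F, the suffix after F is empty (adds nothing new). Thus FOLLOW(F) = {else}.
FOLLOW(S): in S::=K print S else, S is followed by else with FIRST {else}; in F::=S Q S F (occurrence 1), S is followed by Q S F with FIRST {else, id, print}; in F::=S Q S F (occurrence 2), S is followed by F with FIRST {ε, else, id, print}; in F::=S Q S F (occurrence 2), the suffix after S is nullable, so FOLLOW(S) ⊇ FOLLOW(F) = {else}. Thus FOLLOW(S) = {$, else, id, print}.
FOLLOW(N): in K::=N F else, N is followed by F else with FIRST {else, id, print}; in F::=N N (occurrence 1), N is followed by N with FIRST {ε}; in F::=N N (occurrence 1), the suffix after N is nullable, so FOLLOW(N) ⊇ FOLLOW(F) = {else}; in F::=N N (occurrence 2), the suffix after N is empty, so FOLLOW(N) ⊇ FOLLOW(F) = {else}. Thus FOLLOW(N) = {else, id, print}.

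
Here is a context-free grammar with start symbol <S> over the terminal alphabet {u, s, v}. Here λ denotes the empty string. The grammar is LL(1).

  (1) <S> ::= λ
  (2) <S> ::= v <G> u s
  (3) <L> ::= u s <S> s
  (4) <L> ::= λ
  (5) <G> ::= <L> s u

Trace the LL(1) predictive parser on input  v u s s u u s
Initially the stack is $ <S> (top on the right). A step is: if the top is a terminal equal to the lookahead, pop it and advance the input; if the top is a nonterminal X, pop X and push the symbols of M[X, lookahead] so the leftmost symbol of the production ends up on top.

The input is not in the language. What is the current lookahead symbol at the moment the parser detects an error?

step 1: stack=$ <S>  input=v u s s u u s $  — expand <S> ::= v <G> u s
step 2: stack=$ s u <G> v  input=v u s s u u s $  — match v
step 3: stack=$ s u <G>  input=u s s u u s $  — expand <G> ::= <L> s u
step 4: stack=$ s u u s <L>  input=u s s u u s $  — expand <L> ::= u s <S> s
step 5: stack=$ s u u s s <S> s u  input=u s s u u s $  — match u
step 6: stack=$ s u u s s <S> s  input=s s u u s $  — match s
step 7: stack=$ s u u s s <S>  input=s u u s $  — expand <S> ::= λ
step 8: stack=$ s u u s s  input=s u u s $  — match s
step 9: stack=$ s u u s  input=u u s $  — error: top is terminal s but lookahead is u

u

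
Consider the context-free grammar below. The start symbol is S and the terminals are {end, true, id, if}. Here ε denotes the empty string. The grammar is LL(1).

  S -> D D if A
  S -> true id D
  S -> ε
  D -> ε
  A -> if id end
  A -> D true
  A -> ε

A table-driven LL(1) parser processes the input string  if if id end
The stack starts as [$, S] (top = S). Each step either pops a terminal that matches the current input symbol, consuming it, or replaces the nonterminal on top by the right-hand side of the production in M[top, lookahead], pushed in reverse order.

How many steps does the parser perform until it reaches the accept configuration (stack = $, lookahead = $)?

8

step 1: stack=$ S  input=if if id end $  — expand S -> D D if A
step 2: stack=$ A if D D  input=if if id end $  — expand D -> ε
step 3: stack=$ A if D  input=if if id end $  — expand D -> ε
step 4: stack=$ A if  input=if if id end $  — match if
step 5: stack=$ A  input=if id end $  — expand A -> if id end
step 6: stack=$ end id if  input=if id end $  — match if
step 7: stack=$ end id  input=id end $  — match id
step 8: stack=$ end  input=end $  — match end
Accept reached after 8 steps.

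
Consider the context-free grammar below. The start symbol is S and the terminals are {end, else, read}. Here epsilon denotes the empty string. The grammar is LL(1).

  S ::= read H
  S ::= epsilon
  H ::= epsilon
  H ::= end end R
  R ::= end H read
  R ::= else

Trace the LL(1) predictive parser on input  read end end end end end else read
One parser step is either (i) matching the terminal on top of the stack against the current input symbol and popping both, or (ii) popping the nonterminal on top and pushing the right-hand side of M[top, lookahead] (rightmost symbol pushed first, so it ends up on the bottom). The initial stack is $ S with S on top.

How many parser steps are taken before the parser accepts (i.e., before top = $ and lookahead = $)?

13

step 1: stack=$ S  input=read end end end end end else read $  — expand S ::= read H
step 2: stack=$ H read  input=read end end end end end else read $  — match read
step 3: stack=$ H  input=end end end end end else read $  — expand H ::= end end R
step 4: stack=$ R end end  input=end end end end end else read $  — match end
step 5: stack=$ R end  input=end end end end else read $  — match end
step 6: stack=$ R  input=end end end else read $  — expand R ::= end H read
step 7: stack=$ read H end  input=end end end else read $  — match end
step 8: stack=$ read H  input=end end else read $  — expand H ::= end end R
step 9: stack=$ read R end end  input=end end else read $  — match end
step 10: stack=$ read R end  input=end else read $  — match end
step 11: stack=$ read R  input=else read $  — expand R ::= else
step 12: stack=$ read else  input=else read $  — match else
step 13: stack=$ read  input=read $  — match read
Accept reached after 13 steps.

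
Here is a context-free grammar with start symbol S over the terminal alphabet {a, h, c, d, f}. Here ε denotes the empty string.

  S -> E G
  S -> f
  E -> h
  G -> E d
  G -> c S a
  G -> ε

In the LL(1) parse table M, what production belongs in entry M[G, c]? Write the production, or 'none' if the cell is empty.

G -> c S a

FIRST(E): from E->h we get {h}. So FIRST(E) = {h}.
FIRST(S): from S->E G we get {h}; from S->f we get {f}. So FIRST(S) = {f, h}.
FIRST(G): from G->E d we get {h}; from G->c S a we get {c}; from G->ε we get {ε}. So FIRST(G) = {ε, c, h}.
FOLLOW(S) includes $ since S is the start symbol.
FOLLOW(S): in G->c S a, S is followed by a with FIRST {a}. Thus FOLLOW(S) = {$, a}.
FOLLOW(G): in S->E G, the suffix after G is empty, so FOLLOW(G) ⊇ FOLLOW(S) = {$, a}. Thus FOLLOW(G) = {$, a}.
For G -> E d: FIRST(E d) = {h}, so it goes in M[G, t] for t ∈ {h}.
For G -> c S a: FIRST(c S a) = {c}, so it goes in M[G, t] for t ∈ {c}.
For G -> ε: FIRST(ε) = {ε}, so it goes in M[G, t] for t ∈ {}; since ε ∈ FIRST, also for every t ∈ FOLLOW(G) = {$, a}.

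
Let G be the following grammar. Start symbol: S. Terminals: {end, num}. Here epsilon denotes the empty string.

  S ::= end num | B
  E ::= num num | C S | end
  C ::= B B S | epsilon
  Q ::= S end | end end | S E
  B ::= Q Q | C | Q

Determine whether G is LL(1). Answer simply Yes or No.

No

FIRST(S) = {epsilon, end, num}
FIRST(E) = {epsilon, end, num}
FIRST(C) = {epsilon, end, num}
FIRST(Q) = {epsilon, end, num}
FIRST(B) = {epsilon, end, num}
FOLLOW(S) = {$, end, num}
FOLLOW(E) = {$, end, num}
FOLLOW(C) = {$, end, num}
FOLLOW(Q) = {$, end, num}
FOLLOW(B) = {$, end, num}
Cell M[B, $] receives both B ::= Q Q and B ::= C and B ::= Q — the grammar is not LL(1).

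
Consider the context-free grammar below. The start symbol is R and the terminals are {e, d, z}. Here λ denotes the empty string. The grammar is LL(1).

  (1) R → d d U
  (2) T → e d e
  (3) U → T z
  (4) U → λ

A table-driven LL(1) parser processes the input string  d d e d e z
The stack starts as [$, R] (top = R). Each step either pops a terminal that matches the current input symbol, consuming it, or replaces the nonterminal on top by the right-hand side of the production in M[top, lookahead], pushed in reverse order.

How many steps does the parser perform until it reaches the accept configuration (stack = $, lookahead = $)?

9

step 1: stack=$ R  input=d d e d e z $  — expand R → d d U
step 2: stack=$ U d d  input=d d e d e z $  — match d
step 3: stack=$ U d  input=d e d e z $  — match d
step 4: stack=$ U  input=e d e z $  — expand U → T z
step 5: stack=$ z T  input=e d e z $  — expand T → e d e
step 6: stack=$ z e d e  input=e d e z $  — match e
step 7: stack=$ z e d  input=d e z $  — match d
step 8: stack=$ z e  input=e z $  — match e
step 9: stack=$ z  input=z $  — match z
Accept reached after 9 steps.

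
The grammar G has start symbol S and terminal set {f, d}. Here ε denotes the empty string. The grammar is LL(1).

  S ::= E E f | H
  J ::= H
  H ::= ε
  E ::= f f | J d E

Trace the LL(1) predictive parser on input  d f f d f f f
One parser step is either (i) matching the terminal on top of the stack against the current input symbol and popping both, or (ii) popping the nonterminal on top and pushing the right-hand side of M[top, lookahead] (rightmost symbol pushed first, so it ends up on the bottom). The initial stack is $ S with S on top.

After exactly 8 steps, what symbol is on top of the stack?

E

step 1: stack=$ S  input=d f f d f f f $  — expand S ::= E E f
step 2: stack=$ f E E  input=d f f d f f f $  — expand E ::= J d E
step 3: stack=$ f E E d J  input=d f f d f f f $  — expand J ::= H
step 4: stack=$ f E E d H  input=d f f d f f f $  — expand H ::= ε
step 5: stack=$ f E E d  input=d f f d f f f $  — match d
step 6: stack=$ f E E  input=f f d f f f $  — expand E ::= f f
step 7: stack=$ f E f f  input=f f d f f f $  — match f
step 8: stack=$ f E f  input=f d f f f $  — match f
Stack after step 8: $ f E (top = E).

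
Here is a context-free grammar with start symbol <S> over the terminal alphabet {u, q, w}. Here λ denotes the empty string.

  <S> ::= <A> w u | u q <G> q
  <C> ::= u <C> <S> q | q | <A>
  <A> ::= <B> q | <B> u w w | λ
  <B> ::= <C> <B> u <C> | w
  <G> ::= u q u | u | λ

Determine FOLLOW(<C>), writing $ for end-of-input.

FIRST(<G>) = {λ, u}
FIRST(<S>) = {q, u, w}  (via <A> w u)
FIRST(<C>) = {λ, q, u, w}  (via <A>)
FIRST(<B>) = {q, u, w}  (via <C> <B> u <C>)
FIRST(<A>) = {λ, q, u, w}  (via <B> q, <B> u w w)
FOLLOW(<S>) includes $ since <S> is the start symbol.
FOLLOW(<S>): in <C>::=u <C> <S> q, <S> is followed by q with FIRST {q}. Thus FOLLOW(<S>) = {$, q}.
FOLLOW(<B>): in <A>::=<B> q, <B> is followed by q with FIRST {q}; in <A>::=<B> u w w, <B> is followed by u w w with FIRST {u}; in <B>::=<C> <B> u <C>, <B> is followed by u <C> with FIRST {u}. Thus FOLLOW(<B>) = {q, u}.
FOLLOW(<C>): in <C>::=u <C> <S> q, <C> is followed by <S> q with FIRST {q, u, w}; in <B>::=<C> <B> u <C> (occurrence 1), <C> is followed by <B> u <C> with FIRST {q, u, w}; in <B>::=<C> <B> u <C> (occurrence 2), the suffix after <C> is empty, so FOLLOW(<C>) ⊇ FOLLOW(<B>) = {q, u}. Thus FOLLOW(<C>) = {q, u, w}.
FOLLOW(<A>): in <S>::=<A> w u, <A> is followed by w u with FIRST {w}; in <C>::=<A>, the suffix after <A> is empty, so FOLLOW(<A>) ⊇ FOLLOW(<C>) = {q, u, w}. Thus FOLLOW(<A>) = {q, u, w}.
FOLLOW(<G>): in <S>::=u q <G> q, <G> is followed by q with FIRST {q}. Thus FOLLOW(<G>) = {q}.

{q, u, w}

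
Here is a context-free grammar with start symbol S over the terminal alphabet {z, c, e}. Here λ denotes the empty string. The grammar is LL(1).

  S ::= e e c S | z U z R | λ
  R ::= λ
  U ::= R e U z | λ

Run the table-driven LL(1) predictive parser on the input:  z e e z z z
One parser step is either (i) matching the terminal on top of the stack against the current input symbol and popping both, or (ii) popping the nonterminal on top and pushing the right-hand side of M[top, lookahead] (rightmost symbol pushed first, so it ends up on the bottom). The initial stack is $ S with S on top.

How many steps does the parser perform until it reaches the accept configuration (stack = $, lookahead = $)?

      Stack            Input          Action
   1  $ S              z e e z z z $  expand S ::= z U z R
   2  $ R z U z        z e e z z z $  match z
   3  $ R z U          e e z z z $    expand U ::= R e U z
   4  $ R z z U e R    e e z z z $    expand R ::= λ
   5  $ R z z U e      e e z z z $    match e
   6  $ R z z U        e z z z $      expand U ::= R e U z
   7  $ R z z z U e R  e z z z $      expand R ::= λ
   8  $ R z z z U e    e z z z $      match e
   9  $ R z z z U      z z z $        expand U ::= λ
  10  $ R z z z        z z z $        match z
  11  $ R z z          z z $          match z
  12  $ R z            z $            match z
  13  $ R              $              expand R ::= λ
Accept reached after 13 steps.

13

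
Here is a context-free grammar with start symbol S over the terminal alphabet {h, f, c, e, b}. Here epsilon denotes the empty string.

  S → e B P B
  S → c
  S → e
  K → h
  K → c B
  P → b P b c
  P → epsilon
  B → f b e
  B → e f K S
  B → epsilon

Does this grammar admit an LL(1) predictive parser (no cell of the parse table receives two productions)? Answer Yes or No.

No

FIRST(S) = {c, e}
FIRST(K) = {c, h}
FIRST(P) = {epsilon, b}
FIRST(B) = {epsilon, e, f}
FOLLOW(S) = {$, b, c, e, f}
FOLLOW(K) = {c, e}
FOLLOW(P) = {$, b, c, e, f}
FOLLOW(B) = {$, b, c, e, f}
Cell M[B, e] receives both B → e f K S and B → epsilon — the grammar is not LL(1).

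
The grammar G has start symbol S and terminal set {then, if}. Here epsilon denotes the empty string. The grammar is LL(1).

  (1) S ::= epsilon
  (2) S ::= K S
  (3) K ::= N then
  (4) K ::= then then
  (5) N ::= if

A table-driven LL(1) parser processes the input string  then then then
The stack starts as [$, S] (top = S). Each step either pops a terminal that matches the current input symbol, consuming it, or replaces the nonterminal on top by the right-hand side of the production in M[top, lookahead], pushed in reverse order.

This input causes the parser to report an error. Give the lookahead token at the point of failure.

step 1: stack=$ S  input=then then then $  — expand S ::= K S
step 2: stack=$ S K  input=then then then $  — expand K ::= then then
step 3: stack=$ S then then  input=then then then $  — match then
step 4: stack=$ S then  input=then then $  — match then
step 5: stack=$ S  input=then $  — expand S ::= K S
step 6: stack=$ S K  input=then $  — expand K ::= then then
step 7: stack=$ S then then  input=then $  — match then
step 8: stack=$ S then  input=$  — error: top is terminal then but lookahead is $

$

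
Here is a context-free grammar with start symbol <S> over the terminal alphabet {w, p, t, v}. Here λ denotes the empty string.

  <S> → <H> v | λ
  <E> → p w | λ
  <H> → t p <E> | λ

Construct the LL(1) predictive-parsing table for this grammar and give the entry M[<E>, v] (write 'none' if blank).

FIRST(<E>) = {λ, p}
FIRST(<H>) = {λ, t}
FIRST(<S>) = {λ, t, v}  (via <H> v)
FOLLOW(<S>) includes $ since <S> is the start symbol.
FOLLOW(<H>): in <S>→<H> v, <H> is followed by v with FIRST {v}. Thus FOLLOW(<H>) = {v}.
FOLLOW(<E>): in <H>→t p <E>, the suffix after <E> is empty, so FOLLOW(<E>) ⊇ FOLLOW(<H>) = {v}. Thus FOLLOW(<E>) = {v}.
For <E> → p w: FIRST(p w) = {p}, so it goes in M[<E>, t] for t ∈ {p}.
For <E> → λ: FIRST(λ) = {λ}, so it goes in M[<E>, t] for t ∈ {}; since λ ∈ FIRST, also for every t ∈ FOLLOW(<E>) = {v}.

<E> → λ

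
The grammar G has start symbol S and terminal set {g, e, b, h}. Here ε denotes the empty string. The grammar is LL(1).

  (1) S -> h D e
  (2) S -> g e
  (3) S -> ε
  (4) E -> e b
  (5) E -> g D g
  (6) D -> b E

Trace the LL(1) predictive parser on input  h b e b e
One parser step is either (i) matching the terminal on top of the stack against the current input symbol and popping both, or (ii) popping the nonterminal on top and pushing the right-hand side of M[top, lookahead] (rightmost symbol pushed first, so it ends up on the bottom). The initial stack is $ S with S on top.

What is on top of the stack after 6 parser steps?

step 1: stack=$ S  input=h b e b e $  — expand S -> h D e
step 2: stack=$ e D h  input=h b e b e $  — match h
step 3: stack=$ e D  input=b e b e $  — expand D -> b E
step 4: stack=$ e E b  input=b e b e $  — match b
step 5: stack=$ e E  input=e b e $  — expand E -> e b
step 6: stack=$ e b e  input=e b e $  — match e
Stack after step 6: $ e b (top = b).

b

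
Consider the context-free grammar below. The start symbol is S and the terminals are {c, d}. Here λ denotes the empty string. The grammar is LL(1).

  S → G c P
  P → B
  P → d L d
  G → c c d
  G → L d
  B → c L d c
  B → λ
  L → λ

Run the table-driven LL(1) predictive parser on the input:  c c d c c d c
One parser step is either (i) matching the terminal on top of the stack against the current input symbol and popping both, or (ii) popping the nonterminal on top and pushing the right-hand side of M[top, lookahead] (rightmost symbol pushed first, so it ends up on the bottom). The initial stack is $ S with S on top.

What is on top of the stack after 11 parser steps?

step 1: stack=$ S  input=c c d c c d c $  — expand S → G c P
step 2: stack=$ P c G  input=c c d c c d c $  — expand G → c c d
step 3: stack=$ P c d c c  input=c c d c c d c $  — match c
step 4: stack=$ P c d c  input=c d c c d c $  — match c
step 5: stack=$ P c d  input=d c c d c $  — match d
step 6: stack=$ P c  input=c c d c $  — match c
step 7: stack=$ P  input=c d c $  — expand P → B
step 8: stack=$ B  input=c d c $  — expand B → c L d c
step 9: stack=$ c d L c  input=c d c $  — match c
step 10: stack=$ c d L  input=d c $  — expand L → λ
step 11: stack=$ c d  input=d c $  — match d
Stack after step 11: $ c (top = c).

c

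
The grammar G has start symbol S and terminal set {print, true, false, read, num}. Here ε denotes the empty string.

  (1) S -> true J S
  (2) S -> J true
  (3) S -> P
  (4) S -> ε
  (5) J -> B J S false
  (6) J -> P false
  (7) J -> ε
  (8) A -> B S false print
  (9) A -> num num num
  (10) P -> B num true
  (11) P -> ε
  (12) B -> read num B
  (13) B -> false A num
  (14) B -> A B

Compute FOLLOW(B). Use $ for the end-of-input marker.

FIRST(S): from S->true J S we get {true}; from S->J true we get {false, num, read, true}; from S->P we get {ε, false, num, read}; from S->ε we get {ε}. So FIRST(S) = {ε, false, num, read, true}.
FIRST(J): from J->B J S false we get {false, num, read}; from J->P false we get {false, num, read}; from J->ε we get {ε}. So FIRST(J) = {ε, false, num, read}.
FIRST(A): from A->B S false print we get {false, num, read}; from A->num num num we get {num}. So FIRST(A) = {false, num, read}.
FIRST(B): from B->read num B we get {read}; from B->false A num we get {false}; from B->A B we get {false, num, read}. So FIRST(B) = {false, num, read}.
FIRST(P): from P->B num true we get {false, num, read}; from P->ε we get {ε}. So FIRST(P) = {ε, false, num, read}.
FOLLOW(S) includes $ since S is the start symbol.
FOLLOW(S): in S->true J S, the suffix after S is empty (adds nothing new); in J->B J S false, S is followed by false with FIRST {false}; in A->B S false print, S is followed by false print with FIRST {false}. Thus FOLLOW(S) = {$, false}.
FOLLOW(J): in S->true J S, J is followed by S with FIRST {ε, false, num, read, true}; in S->true J S, the suffix after J is nullable, so FOLLOW(J) ⊇ FOLLOW(S) = {$, false}; in S->J true, J is followed by true with FIRST {true}; in J->B J S false, J is followed by S false with FIRST {false, num, read, true}. Thus FOLLOW(J) = {$, false, num, read, true}.
FOLLOW(A): in B->false A num, A is followed by num with FIRST {num}; in B->A B, A is followed by B with FIRST {false, num, read}. Thus FOLLOW(A) = {false, num, read}.
FOLLOW(P): in S->P, the suffix after P is empty, so FOLLOW(P) ⊇ FOLLOW(S) = {$, false}; in J->P false, P is followed by false with FIRST {false}. Thus FOLLOW(P) = {$, false}.
FOLLOW(B): in J->B J S false, B is followed by J S false with FIRST {false, num, read, true}; in A->B S false print, B is followed by S false print with FIRST {false, num, read, true}; in P->B num true, B is followed by num true with FIRST {num}; in B->read num B, the suffix after B is empty (adds nothing new); in B->A B, the suffix after B is empty (adds nothing new). Thus FOLLOW(B) = {false, num, read, true}.

{false, num, read, true}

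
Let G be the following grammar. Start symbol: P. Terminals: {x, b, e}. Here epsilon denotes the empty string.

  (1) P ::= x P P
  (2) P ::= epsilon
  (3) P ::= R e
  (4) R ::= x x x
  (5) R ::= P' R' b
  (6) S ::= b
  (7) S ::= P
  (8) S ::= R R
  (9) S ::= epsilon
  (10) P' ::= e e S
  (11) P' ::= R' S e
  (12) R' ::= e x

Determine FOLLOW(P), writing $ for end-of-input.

{$, e, x}

FIRST(R') = {e}
FIRST(P') = {e}  (via R' S e)
FIRST(R) = {e, x}  (via P' R' b)
FIRST(P) = {epsilon, e, x}  (via R e)
FIRST(S) = {epsilon, b, e, x}  (via P, R R)
FOLLOW(P) includes $ since P is the start symbol.
FOLLOW(P'): in R::=P' R' b, P' is followed by R' b with FIRST {e}. Thus FOLLOW(P') = {e}.
FOLLOW(S): in P'::=e e S, the suffix after S is empty, so FOLLOW(S) ⊇ FOLLOW(P') = {e}; in P'::=R' S e, S is followed by e with FIRST {e}. Thus FOLLOW(S) = {e}.
FOLLOW(P): in P::=x P P (occurrence 1), P is followed by P with FIRST {epsilon, e, x}; in P::=x P P (occurrence 1), the suffix after P is nullable (adds nothing new); in P::=x P P (occurrence 2), the suffix after P is empty (adds nothing new); in S::=P, the suffix after P is empty, so FOLLOW(P) ⊇ FOLLOW(S) = {e}. Thus FOLLOW(P) = {$, e, x}.
FOLLOW(R): in P::=R e, R is followed by e with FIRST {e}; in S::=R R (occurrence 1), R is followed by R with FIRST {e, x}; in S::=R R (occurrence 2), the suffix after R is empty, so FOLLOW(R) ⊇ FOLLOW(S) = {e}. Thus FOLLOW(R) = {e, x}.
FOLLOW(R'): in R::=P' R' b, R' is followed by b with FIRST {b}; in P'::=R' S e, R' is followed by S e with FIRST {b, e, x}. Thus FOLLOW(R') = {b, e, x}.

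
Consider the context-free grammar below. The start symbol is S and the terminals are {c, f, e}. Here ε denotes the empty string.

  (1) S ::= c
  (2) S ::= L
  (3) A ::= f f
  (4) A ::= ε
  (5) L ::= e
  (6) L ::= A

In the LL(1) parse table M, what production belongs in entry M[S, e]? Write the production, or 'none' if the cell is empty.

FIRST(A): from A::=f f we get {f}; from A::=ε we get {ε}. So FIRST(A) = {ε, f}.
FIRST(L): from L::=e we get {e}; from L::=A we get {ε, f}. So FIRST(L) = {ε, e, f}.
FIRST(S): from S::=c we get {c}; from S::=L we get {ε, e, f}. So FIRST(S) = {ε, c, e, f}.
FOLLOW(S) includes $ since S is the start symbol.
FOLLOW(S): S appears on no right-hand side. Thus FOLLOW(S) = {$}.
For S ::= c: FIRST(c) = {c}, so it goes in M[S, t] for t ∈ {c}.
For S ::= L: FIRST(L) = {ε, e, f}, so it goes in M[S, t] for t ∈ {e, f}; since ε ∈ FIRST, also for every t ∈ FOLLOW(S) = {$}.

S ::= L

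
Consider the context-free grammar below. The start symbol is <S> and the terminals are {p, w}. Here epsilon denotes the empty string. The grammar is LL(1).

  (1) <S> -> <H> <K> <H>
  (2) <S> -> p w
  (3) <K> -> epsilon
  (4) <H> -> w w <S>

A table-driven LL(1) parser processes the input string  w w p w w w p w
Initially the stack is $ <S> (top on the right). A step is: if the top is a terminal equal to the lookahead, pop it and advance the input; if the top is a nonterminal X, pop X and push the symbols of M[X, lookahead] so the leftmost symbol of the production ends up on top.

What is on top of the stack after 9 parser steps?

step 1: stack=$ <S>  input=w w p w w w p w $  — expand <S> -> <H> <K> <H>
step 2: stack=$ <H> <K> <H>  input=w w p w w w p w $  — expand <H> -> w w <S>
step 3: stack=$ <H> <K> <S> w w  input=w w p w w w p w $  — match w
step 4: stack=$ <H> <K> <S> w  input=w p w w w p w $  — match w
step 5: stack=$ <H> <K> <S>  input=p w w w p w $  — expand <S> -> p w
step 6: stack=$ <H> <K> w p  input=p w w w p w $  — match p
step 7: stack=$ <H> <K> w  input=w w w p w $  — match w
step 8: stack=$ <H> <K>  input=w w p w $  — expand <K> -> epsilon
step 9: stack=$ <H>  input=w w p w $  — expand <H> -> w w <S>
Stack after step 9: $ <S> w w (top = w).

w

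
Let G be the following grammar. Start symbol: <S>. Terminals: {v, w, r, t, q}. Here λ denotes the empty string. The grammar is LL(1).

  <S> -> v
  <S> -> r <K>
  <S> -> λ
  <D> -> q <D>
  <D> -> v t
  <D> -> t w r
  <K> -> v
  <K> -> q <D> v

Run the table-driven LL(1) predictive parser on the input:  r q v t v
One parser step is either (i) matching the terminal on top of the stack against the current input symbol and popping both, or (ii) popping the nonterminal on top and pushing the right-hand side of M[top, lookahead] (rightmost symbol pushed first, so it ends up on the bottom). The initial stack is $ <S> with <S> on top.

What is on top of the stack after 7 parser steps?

step 1: stack=$ <S>  input=r q v t v $  — expand <S> -> r <K>
step 2: stack=$ <K> r  input=r q v t v $  — match r
step 3: stack=$ <K>  input=q v t v $  — expand <K> -> q <D> v
step 4: stack=$ v <D> q  input=q v t v $  — match q
step 5: stack=$ v <D>  input=v t v $  — expand <D> -> v t
step 6: stack=$ v t v  input=v t v $  — match v
step 7: stack=$ v t  input=t v $  — match t
Stack after step 7: $ v (top = v).

v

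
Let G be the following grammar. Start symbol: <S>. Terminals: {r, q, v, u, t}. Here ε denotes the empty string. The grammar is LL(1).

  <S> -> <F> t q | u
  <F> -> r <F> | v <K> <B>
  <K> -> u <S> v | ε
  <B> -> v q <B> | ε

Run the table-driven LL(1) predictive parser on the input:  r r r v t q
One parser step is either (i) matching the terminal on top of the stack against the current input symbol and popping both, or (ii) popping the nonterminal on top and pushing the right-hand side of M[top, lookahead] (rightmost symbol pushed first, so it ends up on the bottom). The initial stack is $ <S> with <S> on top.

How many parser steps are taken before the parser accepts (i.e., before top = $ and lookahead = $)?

13

step 1: stack=$ <S>  input=r r r v t q $  — expand <S> -> <F> t q
step 2: stack=$ q t <F>  input=r r r v t q $  — expand <F> -> r <F>
step 3: stack=$ q t <F> r  input=r r r v t q $  — match r
step 4: stack=$ q t <F>  input=r r v t q $  — expand <F> -> r <F>
step 5: stack=$ q t <F> r  input=r r v t q $  — match r
step 6: stack=$ q t <F>  input=r v t q $  — expand <F> -> r <F>
step 7: stack=$ q t <F> r  input=r v t q $  — match r
step 8: stack=$ q t <F>  input=v t q $  — expand <F> -> v <K> <B>
step 9: stack=$ q t <B> <K> v  input=v t q $  — match v
step 10: stack=$ q t <B> <K>  input=t q $  — expand <K> -> ε
step 11: stack=$ q t <B>  input=t q $  — expand <B> -> ε
step 12: stack=$ q t  input=t q $  — match t
step 13: stack=$ q  input=q $  — match q
Accept reached after 13 steps.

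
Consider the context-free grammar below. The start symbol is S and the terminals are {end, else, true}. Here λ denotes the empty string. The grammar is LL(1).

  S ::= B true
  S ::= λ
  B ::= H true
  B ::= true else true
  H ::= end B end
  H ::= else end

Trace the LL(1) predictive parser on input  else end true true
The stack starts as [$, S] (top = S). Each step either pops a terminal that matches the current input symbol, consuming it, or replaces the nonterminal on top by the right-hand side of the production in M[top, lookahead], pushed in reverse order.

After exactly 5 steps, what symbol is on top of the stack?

true

step 1: stack=$ S  input=else end true true $  — expand S ::= B true
step 2: stack=$ true B  input=else end true true $  — expand B ::= H true
step 3: stack=$ true true H  input=else end true true $  — expand H ::= else end
step 4: stack=$ true true end else  input=else end true true $  — match else
step 5: stack=$ true true end  input=end true true $  — match end
Stack after step 5: $ true true (top = true).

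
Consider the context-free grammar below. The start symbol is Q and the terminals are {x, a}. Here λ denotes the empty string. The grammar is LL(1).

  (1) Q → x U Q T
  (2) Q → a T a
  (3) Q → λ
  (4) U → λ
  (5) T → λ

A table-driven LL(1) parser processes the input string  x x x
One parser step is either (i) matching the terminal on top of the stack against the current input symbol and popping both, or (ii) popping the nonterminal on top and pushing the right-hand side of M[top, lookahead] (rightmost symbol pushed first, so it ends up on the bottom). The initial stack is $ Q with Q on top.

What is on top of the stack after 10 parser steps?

      Stack          Input    Action
   1  $ Q            x x x $  expand Q → x U Q T
   2  $ T Q U x      x x x $  match x
   3  $ T Q U        x x $    expand U → λ
   4  $ T Q          x x $    expand Q → x U Q T
   5  $ T T Q U x    x x $    match x
   6  $ T T Q U      x $      expand U → λ
   7  $ T T Q        x $      expand Q → x U Q T
   8  $ T T T Q U x  x $      match x
   9  $ T T T Q U    $        expand U → λ
  10  $ T T T Q      $        expand Q → λ
Stack after step 10: $ T T T (top = T).

T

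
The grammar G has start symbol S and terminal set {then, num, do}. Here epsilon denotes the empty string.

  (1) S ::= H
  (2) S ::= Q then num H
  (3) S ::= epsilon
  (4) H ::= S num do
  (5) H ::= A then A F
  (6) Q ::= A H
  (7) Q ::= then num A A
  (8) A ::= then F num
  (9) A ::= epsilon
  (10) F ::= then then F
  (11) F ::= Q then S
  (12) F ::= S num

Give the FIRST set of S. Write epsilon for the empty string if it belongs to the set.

FIRST(A): from A::=then F num we get {then}; from A::=epsilon we get {epsilon}. So FIRST(A) = {epsilon, then}.
FIRST(S): from S::=H we get {num, then}; from S::=Q then num H we get {num, then}; from S::=epsilon we get {epsilon}. So FIRST(S) = {epsilon, num, then}.
FIRST(H): from H::=S num do we get {num, then}; from H::=A then A F we get {then}. So FIRST(H) = {num, then}.
FIRST(Q): from Q::=A H we get {num, then}; from Q::=then num A A we get {then}. So FIRST(Q) = {num, then}.
FIRST(F): from F::=then then F we get {then}; from F::=Q then S we get {num, then}; from F::=S num we get {num, then}. So FIRST(F) = {num, then}.

{epsilon, num, then}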